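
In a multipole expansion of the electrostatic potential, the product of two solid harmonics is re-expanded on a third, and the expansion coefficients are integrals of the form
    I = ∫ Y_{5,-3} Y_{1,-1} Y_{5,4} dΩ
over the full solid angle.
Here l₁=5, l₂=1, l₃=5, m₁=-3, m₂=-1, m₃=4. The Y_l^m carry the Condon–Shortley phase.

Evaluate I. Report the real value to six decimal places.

0.000000

Σlᵢ=11 odd — θ-integrand is odd under cosθ→−cosθ; I=0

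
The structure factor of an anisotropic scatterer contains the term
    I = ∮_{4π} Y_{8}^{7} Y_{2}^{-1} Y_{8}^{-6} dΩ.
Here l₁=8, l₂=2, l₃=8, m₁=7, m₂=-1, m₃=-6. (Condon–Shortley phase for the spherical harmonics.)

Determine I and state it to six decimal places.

-0.193012

Rules hold: Σm=0, L=18 even, 6≤8≤10.
N = 17·5·17 = 1445
Δ = 2!·14!·2!/19! = 1/348840
Racah Σ t=0..2: t=0:+1/116121600 t=1:−1/25401600 t=2:+1/116121600 = -1/45158400
⇒ 3j(8 2 8; 0 0 0)² = 24/1615, sgn -1
Racah Σ t=0..1: t=0:+1/12454041600 t=1:−1/174356582400 = 1/13412044800
⇒ 3j(8 2 8; 7 -1 -6)² = 169/7752, sgn +1
4πI² = N·(3j₀)²·(3jₘ)² = 169/361
I = -1·√(0.468144/4π) = -0.19301223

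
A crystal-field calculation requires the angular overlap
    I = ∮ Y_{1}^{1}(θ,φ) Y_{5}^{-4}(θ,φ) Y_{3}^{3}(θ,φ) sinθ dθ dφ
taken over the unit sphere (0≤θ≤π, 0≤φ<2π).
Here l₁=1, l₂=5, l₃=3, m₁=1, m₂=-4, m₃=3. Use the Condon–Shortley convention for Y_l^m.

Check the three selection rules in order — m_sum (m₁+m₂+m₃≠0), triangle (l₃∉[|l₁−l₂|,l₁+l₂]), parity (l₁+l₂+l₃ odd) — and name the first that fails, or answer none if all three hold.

triangle

m₁+m₂+m₃ = 1 − 4 + 3 = 0  ✓
triangle: |1−5|=4 ≤ l₃=3 ≤ 1+5=6  ✗
parity: l₁+l₂+l₃ = 9 is odd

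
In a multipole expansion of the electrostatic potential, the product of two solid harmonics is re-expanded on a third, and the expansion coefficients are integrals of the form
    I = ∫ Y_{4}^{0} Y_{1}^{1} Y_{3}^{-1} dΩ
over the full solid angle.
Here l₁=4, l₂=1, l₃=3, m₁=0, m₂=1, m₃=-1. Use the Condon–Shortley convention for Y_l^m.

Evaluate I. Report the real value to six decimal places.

m-sum 0 ✓  L=8 even ✓  3≤3≤5 ✓
Π(2lᵢ+1) = 9×3×7 = 189
triangle coeff Δ(4,1,3) = 1/252
Σ_t [1,1]: t=1:−1/36 = -1/36
(3j)²=4/63 [(4 1 3; 0 0 0)], sign=+1
Σ_t [2,2]: t=2:+1/96 = 1/96
(3j)²=1/42 [(4 1 3; 0 1 -1)], sign=+1
⇒ 4πI² = 2/7
I = (+1)√(2/7/(4π)) = 0.15078601

0.150786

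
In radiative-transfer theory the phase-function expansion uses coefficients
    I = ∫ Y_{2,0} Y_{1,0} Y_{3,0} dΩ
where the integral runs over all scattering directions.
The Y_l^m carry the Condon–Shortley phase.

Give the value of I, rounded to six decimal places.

Checks pass: Σm=0; 6 even; l₃=3∈[1,3].
(2·2+1)(2·1+1)(2·3+1) = 105
Δ: 0! 4! 2! / 7! → 1/105
sum: t=0:+1/4 = 1/4
3j²(2 1 3; 0 0 0) = Δ·Π!·Σ² = 3/35  (sign -1)
(m-triple is (0,0,0) — same symbol as above.)
combine: 4πI² = 105·3/35·3/35 = 27/35
take √, sign +1: I = 0.24776670

0.247767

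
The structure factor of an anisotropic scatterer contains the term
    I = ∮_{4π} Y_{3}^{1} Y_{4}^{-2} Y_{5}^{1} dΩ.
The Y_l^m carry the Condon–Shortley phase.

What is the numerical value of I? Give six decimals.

0.106335

Rules hold: Σm=0, L=12 even, 1≤5≤7.
N = 7·9·11 = 693
Δ = 2!·4!·6!/13! = 1/180180
Racah Σ t=0..2: t=0:+1/576 t=1:−1/144 t=2:+1/576 = -1/288
⇒ 3j(3 4 5; 0 0 0)² = 20/1001, sgn +1
Racah Σ t=0..2: t=0:+1/384 t=1:−1/720 t=2:+1/34560 = 43/34560
⇒ 3j(3 4 5; 1 -2 1)² = 1849/180180, sgn +1
4πI² = N·(3j₀)²·(3jₘ)² = 1849/13013
I = +1·√(0.142089/4π) = 0.10633465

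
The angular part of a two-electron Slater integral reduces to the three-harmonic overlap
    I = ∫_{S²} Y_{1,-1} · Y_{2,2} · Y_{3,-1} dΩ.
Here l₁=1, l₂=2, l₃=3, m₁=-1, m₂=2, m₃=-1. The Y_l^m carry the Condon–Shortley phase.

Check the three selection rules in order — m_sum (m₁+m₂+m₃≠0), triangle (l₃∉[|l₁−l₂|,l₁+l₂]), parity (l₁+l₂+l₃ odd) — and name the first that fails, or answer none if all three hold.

none

azimuthal sum: -1 + 2 − 1 = 0  ✓
1 ≤ 3 ≤ 3 (triangle on l)  ✓
L = 1 + 2 + 3 = 6 (even)  ✓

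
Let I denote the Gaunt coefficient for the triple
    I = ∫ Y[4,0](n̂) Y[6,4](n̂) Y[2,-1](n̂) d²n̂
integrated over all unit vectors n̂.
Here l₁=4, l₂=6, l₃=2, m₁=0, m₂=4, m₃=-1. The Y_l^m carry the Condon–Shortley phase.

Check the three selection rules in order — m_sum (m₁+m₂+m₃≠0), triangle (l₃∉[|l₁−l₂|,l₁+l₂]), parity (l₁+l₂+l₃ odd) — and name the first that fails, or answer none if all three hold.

m_sum

azimuthal sum: 0 + 4 − 1 = 3  ✗
2 ≤ 2 ≤ 10 (triangle on l)
L = 4 + 6 + 2 = 12 (even)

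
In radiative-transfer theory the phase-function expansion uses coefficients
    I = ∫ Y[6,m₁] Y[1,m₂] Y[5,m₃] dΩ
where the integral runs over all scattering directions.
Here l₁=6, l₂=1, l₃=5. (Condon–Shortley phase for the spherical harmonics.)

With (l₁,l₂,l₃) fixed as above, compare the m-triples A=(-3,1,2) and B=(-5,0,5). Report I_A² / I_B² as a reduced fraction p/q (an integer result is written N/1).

Same 6,1,5: normalisation and zero-m 3j drop out of the ratio.
A: Δ: 2! 10! 0! / 13! → 1/858; sum: t=2:+1/60480 = 1/60480; 3j²(6 1 5; -3 1 2) = Δ·Π!·Σ² = 6/143  (sign -1)
B: Δ: 2! 10! 0! / 13! → 1/858; sum: t=1:−1/3628800 = -1/3628800; 3j²(6 1 5; -5 0 5) = Δ·Π!·Σ² = 1/78  (sign -1)
I_A²/I_B² = (6/143)/(1/78) = 36/11

36/11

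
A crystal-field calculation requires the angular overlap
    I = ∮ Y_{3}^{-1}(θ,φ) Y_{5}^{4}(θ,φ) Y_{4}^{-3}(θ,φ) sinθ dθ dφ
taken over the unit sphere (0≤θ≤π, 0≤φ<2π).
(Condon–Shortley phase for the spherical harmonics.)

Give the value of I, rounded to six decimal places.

m-sum 0 ✓  L=12 even ✓  2≤4≤8 ✓
Π(2lᵢ+1) = 7×11×9 = 693
triangle coeff Δ(3,5,4) = 1/180180
Σ_t [1,3]: t=1:−1/576 t=2:+1/144 t=3:−1/576 = 1/288
(3j)²=20/1001 [(3 5 4; 0 0 0)], sign=+1
Σ_t [3,4]: t=3:−1/4320 t=4:+1/5760 = -1/17280
(3j)²=7/4290 [(3 5 4; -1 4 -3)], sign=+1
⇒ 4πI² = 42/1859
I = (+1)√(42/1859/(4π)) = 0.04240138

0.042401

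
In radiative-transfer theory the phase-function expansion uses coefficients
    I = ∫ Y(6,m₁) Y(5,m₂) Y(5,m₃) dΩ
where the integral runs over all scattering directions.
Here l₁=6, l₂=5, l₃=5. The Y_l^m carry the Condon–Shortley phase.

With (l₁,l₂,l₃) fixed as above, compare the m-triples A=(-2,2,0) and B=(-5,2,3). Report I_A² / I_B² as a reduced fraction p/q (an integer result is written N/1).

100/231

Same 6,5,5: normalisation and zero-m 3j drop out of the ratio.
A: Δ: 6! 6! 4! / 17! → 1/28588560; sum: t=3:−1/103680 t=4:+1/13824 t=5:−1/17280 t=6:+1/207360 = 1/103680; 3j²(6 5 5; -2 2 0) = Δ·Π!·Σ² = 10/7293  (sign -1)
B: Δ: 6! 6! 4! / 17! → 1/28588560; sum: t=5:−1/345600 t=6:+1/518400 = -1/1036800; 3j²(6 5 5; -5 2 3) = Δ·Π!·Σ² = 7/2210  (sign -1)
I_A²/I_B² = (10/7293)/(7/2210) = 100/231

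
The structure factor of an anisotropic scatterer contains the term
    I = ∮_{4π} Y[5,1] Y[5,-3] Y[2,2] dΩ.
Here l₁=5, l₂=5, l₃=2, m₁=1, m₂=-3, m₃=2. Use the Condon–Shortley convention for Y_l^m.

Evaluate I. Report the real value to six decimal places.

m-sum 0 ✓  L=12 even ✓  0≤2≤10 ✓
Π(2lᵢ+1) = 11×11×5 = 605
triangle coeff Δ(5,5,2) = 1/38610
Σ_t [3,5]: t=3:−1/2880 t=4:+1/576 t=5:−1/2880 = 1/960
(3j)²=10/429 [(5 5 2; 0 0 0)], sign=+1
Σ_t [2,2]: t=2:+1/5760 = 1/5760
(3j)²=56/2145 [(5 5 2; 1 -3 2)], sign=+1
⇒ 4πI² = 560/1521
I = (+1)√(560/1521/(4π)) = 0.17116875

0.171169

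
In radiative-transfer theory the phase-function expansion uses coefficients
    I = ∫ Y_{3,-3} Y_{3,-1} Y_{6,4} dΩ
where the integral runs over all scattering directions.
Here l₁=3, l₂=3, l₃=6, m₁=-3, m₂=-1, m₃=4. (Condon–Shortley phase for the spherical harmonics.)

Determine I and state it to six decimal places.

0.171787

Checks pass: Σm=0; 12 even; l₃=6∈[0,6].
(2·3+1)(2·3+1)(2·6+1) = 637
Δ: 0! 6! 6! / 13! → 1/12012
sum: t=0:+1/1296 = 1/1296
3j²(3 3 6; 0 0 0) = Δ·Π!·Σ² = 100/3003  (sign +1)
sum: t=0:+1/34560 = 1/34560
3j²(3 3 6; -3 -1 4) = Δ·Π!·Σ² = 5/286  (sign +1)
combine: 4πI² = 637·100/3003·5/286 = 1750/4719
take √, sign +1: I = 0.17178653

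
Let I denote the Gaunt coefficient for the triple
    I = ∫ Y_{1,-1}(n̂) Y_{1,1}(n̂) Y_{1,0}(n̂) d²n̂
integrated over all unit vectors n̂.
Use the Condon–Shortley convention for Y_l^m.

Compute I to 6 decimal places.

0.000000

Σlᵢ=3 odd — θ-integrand is odd under cosθ→−cosθ; I=0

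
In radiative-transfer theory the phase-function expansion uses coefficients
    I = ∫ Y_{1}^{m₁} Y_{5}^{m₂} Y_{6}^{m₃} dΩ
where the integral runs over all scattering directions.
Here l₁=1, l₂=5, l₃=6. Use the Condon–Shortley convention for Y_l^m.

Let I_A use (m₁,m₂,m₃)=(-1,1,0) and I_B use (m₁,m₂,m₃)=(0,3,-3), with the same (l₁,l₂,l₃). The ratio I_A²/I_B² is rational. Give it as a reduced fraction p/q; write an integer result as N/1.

5/9

Shared (l₁,l₂,l₃)=(1,5,6): N and (l;000)² cancel in I_A²/I_B².
A: Δ = 0!·2!·10!/13! = 1/858; Racah Σ t=0..0: t=0:+1/34560 = 1/34560; ⇒ 3j(1 5 6; -1 1 0)² = 5/286, sgn +1
B: Δ = 0!·2!·10!/13! = 1/858; Racah Σ t=0..0: t=0:+1/80640 = 1/80640; ⇒ 3j(1 5 6; 0 3 -3)² = 9/286, sgn -1
I_A²/I_B² = (5/286)/(9/286) = 5/9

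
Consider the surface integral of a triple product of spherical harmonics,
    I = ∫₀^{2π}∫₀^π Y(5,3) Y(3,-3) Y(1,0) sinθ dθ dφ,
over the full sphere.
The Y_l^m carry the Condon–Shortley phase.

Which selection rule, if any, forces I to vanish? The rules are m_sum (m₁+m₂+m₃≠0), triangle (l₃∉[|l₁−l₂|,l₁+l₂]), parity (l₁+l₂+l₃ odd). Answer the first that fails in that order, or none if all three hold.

azimuthal sum: 3 − 3 + 0 = 0  ✓
2 ≤ 1 ≤ 8 (triangle on l)  ✗
L = 5 + 3 + 1 = 9 (odd)

triangle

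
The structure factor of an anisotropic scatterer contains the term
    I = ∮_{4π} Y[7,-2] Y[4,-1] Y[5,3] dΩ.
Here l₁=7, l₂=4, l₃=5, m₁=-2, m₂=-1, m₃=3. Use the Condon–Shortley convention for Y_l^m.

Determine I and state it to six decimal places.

-0.140275

Checks pass: Σm=0; 16 even; l₃=5∈[3,11].
(2·7+1)(2·4+1)(2·5+1) = 1485
Δ: 6! 8! 2! / 17! → 1/6126120
sum: t=2:+1/69120 t=3:−1/20736 t=4:+1/69120 = -1/51840
3j²(7 4 5; 0 0 0) = Δ·Π!·Σ² = 280/21879  (sign +1)
sum: t=1:−1/9676800 t=2:+1/241920 t=3:−1/103680 = -163/29030400
3j²(7 4 5; -2 -1 3) = Δ·Π!·Σ² = 26569/2042040  (sign -1)
combine: 4πI² = 1485·280/21879·26569/2042040 = 132845/537251
take √, sign -1: I = -0.14027461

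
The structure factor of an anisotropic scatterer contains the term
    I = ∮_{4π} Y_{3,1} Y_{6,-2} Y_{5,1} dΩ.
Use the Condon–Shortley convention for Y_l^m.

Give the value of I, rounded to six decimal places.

0.134828

Rules hold: Σm=0, L=14 even, 3≤5≤9.
N = 7·13·11 = 1001
Δ = 4!·2!·8!/15! = 1/675675
Racah Σ t=1..3: t=1:−1/8640 t=2:+1/2304 t=3:−1/8640 = 7/34560
⇒ 3j(3 6 5; 0 0 0)² = 7/429, sgn -1
Racah Σ t=0..2: t=0:+1/27648 t=1:−1/4320 t=2:+1/11520 = -1/9216
⇒ 3j(3 6 5; 1 -2 1)² = 2/143, sgn -1
4πI² = N·(3j₀)²·(3jₘ)² = 98/429
I = +1·√(0.228438/4π) = 0.13482780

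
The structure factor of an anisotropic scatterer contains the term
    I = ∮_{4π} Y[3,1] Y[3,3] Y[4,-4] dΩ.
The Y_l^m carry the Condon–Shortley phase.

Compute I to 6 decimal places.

-0.166198

Checks pass: Σm=0; 10 even; l₃=4∈[0,6].
(2·3+1)(2·3+1)(2·4+1) = 441
Δ: 2! 4! 4! / 11! → 1/34650
sum: t=0:+1/72 t=1:−1/16 t=2:+1/72 = -5/144
3j²(3 3 4; 0 0 0) = Δ·Π!·Σ² = 2/77  (sign -1)
sum: t=2:+1/1152 = 1/1152
3j²(3 3 4; 1 3 -4) = Δ·Π!·Σ² = 1/33  (sign +1)
combine: 4πI² = 441·2/77·1/33 = 42/121
take √, sign -1: I = -0.16619847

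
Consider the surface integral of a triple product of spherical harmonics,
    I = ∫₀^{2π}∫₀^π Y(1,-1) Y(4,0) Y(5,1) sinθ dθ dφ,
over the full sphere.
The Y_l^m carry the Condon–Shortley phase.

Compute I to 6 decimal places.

-0.190188

m-sum 0 ✓  L=10 even ✓  3≤5≤5 ✓
Π(2lᵢ+1) = 3×9×11 = 297
triangle coeff Δ(1,4,5) = 1/495
Σ_t [0,0]: t=0:+1/576 = 1/576
(3j)²=5/99 [(1 4 5; 0 0 0)], sign=-1
Σ_t [0,0]: t=0:+1/1152 = 1/1152
(3j)²=1/33 [(1 4 5; -1 0 1)], sign=+1
⇒ 4πI² = 5/11
I = (-1)√(5/11/(4π)) = -0.19018827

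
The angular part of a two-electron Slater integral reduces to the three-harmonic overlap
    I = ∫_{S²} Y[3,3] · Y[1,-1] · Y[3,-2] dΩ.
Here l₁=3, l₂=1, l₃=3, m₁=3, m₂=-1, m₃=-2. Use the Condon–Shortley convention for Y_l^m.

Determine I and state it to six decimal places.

L=7 odd ⇒ parity kills the (l;000) factor ⇒ I = 0

0.000000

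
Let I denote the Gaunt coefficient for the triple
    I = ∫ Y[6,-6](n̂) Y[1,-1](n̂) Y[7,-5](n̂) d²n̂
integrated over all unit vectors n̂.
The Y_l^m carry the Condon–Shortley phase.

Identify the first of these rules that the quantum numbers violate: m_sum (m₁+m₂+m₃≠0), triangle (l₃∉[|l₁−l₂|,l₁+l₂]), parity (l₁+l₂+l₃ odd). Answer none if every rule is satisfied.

azimuthal sum: -6 − 1 − 5 = -12  ✗
5 ≤ 7 ≤ 7 (triangle on l)
L = 6 + 1 + 7 = 14 (even)

m_sum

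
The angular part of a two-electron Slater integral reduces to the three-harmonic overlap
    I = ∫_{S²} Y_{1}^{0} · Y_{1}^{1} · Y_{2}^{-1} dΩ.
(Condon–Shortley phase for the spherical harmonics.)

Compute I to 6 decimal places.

-0.218510

m-sum 0 ✓  L=4 even ✓  0≤2≤2 ✓
Π(2lᵢ+1) = 3×3×5 = 45
triangle coeff Δ(1,1,2) = 1/30
Σ_t [0,0]: t=0:+1/1 = 1/1
(3j)²=2/15 [(1 1 2; 0 0 0)], sign=+1
Σ_t [0,0]: t=0:+1/2 = 1/2
(3j)²=1/10 [(1 1 2; 0 1 -1)], sign=-1
⇒ 4πI² = 3/5
I = (-1)√(3/5/(4π)) = -0.21850969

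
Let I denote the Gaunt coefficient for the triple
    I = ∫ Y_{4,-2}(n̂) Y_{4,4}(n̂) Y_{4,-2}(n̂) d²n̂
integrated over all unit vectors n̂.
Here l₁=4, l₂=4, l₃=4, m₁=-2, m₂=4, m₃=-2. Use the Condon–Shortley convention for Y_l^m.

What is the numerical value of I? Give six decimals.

0.190983

m-sum 0 ✓  L=12 even ✓  0≤4≤8 ✓
Π(2lᵢ+1) = 9×9×9 = 729
triangle coeff Δ(4,4,4) = 1/450450
Σ_t [0,4]: t=0:+1/13824 t=1:−1/216 t=2:+1/64 t=3:−1/216 t=4:+1/13824 = 5/768
(3j)²=18/1001 [(4 4 4; 0 0 0)], sign=+1
Σ_t [4,4]: t=4:+1/2304 = 1/2304
(3j)²=5/143 [(4 4 4; -2 4 -2)], sign=+1
⇒ 4πI² = 65610/143143
I = (+1)√(65610/143143/(4π)) = 0.19098314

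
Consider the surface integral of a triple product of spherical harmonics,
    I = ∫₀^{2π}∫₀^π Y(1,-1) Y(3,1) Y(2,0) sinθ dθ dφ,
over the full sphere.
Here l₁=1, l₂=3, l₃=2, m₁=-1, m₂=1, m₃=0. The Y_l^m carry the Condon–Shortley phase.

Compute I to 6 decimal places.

-0.202301

Checks pass: Σm=0; 6 even; l₃=2∈[2,4].
(2·1+1)(2·3+1)(2·2+1) = 105
Δ: 2! 0! 4! / 7! → 1/105
sum: t=1:−1/4 = -1/4
3j²(1 3 2; 0 0 0) = Δ·Π!·Σ² = 3/35  (sign -1)
sum: t=2:+1/8 = 1/8
3j²(1 3 2; -1 1 0) = Δ·Π!·Σ² = 2/35  (sign +1)
combine: 4πI² = 105·3/35·2/35 = 18/35
take √, sign -1: I = -0.20230066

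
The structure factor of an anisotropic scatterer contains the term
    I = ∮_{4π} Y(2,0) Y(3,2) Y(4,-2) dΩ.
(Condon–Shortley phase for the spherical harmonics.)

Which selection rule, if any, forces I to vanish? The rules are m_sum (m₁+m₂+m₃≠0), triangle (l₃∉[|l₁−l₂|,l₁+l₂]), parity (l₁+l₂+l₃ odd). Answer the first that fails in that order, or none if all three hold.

parity

m₁+m₂+m₃ = 0 + 2 − 2 = 0  ✓
triangle: |2−3|=1 ≤ l₃=4 ≤ 2+3=5  ✓
parity: l₁+l₂+l₃ = 9 is odd  ✗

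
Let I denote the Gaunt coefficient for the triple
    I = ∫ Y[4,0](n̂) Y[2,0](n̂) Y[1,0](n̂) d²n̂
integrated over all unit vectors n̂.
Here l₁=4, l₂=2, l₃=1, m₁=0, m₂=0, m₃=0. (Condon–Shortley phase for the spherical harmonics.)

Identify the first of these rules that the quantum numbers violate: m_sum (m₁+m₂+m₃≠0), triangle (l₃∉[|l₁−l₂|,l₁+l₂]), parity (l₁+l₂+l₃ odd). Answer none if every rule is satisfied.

azimuthal sum: 0 + 0 + 0 = 0  ✓
2 ≤ 1 ≤ 6 (triangle on l)  ✗
L = 4 + 2 + 1 = 7 (odd)

triangle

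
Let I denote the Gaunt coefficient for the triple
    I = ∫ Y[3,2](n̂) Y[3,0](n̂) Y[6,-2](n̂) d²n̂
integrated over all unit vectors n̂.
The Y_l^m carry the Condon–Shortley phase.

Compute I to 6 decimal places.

m-sum 0 ✓  L=12 even ✓  0≤6≤6 ✓
Π(2lᵢ+1) = 7×7×13 = 637
triangle coeff Δ(3,3,6) = 1/12012
Σ_t [0,0]: t=0:+1/1296 = 1/1296
(3j)²=100/3003 [(3 3 6; 0 0 0)], sign=+1
Σ_t [0,0]: t=0:+1/4320 = 1/4320
(3j)²=8/429 [(3 3 6; 2 0 -2)], sign=+1
⇒ 4πI² = 5600/14157
I = (+1)√(5600/14157/(4π)) = 0.17742036

0.177420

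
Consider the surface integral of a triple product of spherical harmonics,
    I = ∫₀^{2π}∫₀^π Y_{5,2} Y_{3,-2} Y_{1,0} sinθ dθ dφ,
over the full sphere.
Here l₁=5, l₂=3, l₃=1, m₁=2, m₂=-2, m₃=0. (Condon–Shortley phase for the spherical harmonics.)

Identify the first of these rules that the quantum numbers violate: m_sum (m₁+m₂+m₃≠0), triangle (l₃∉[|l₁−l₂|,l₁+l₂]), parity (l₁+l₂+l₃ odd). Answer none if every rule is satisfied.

m₁+m₂+m₃ = 2 − 2 + 0 = 0  ✓
triangle: |5−3|=2 ≤ l₃=1 ≤ 5+3=8  ✗
parity: l₁+l₂+l₃ = 9 is odd

triangle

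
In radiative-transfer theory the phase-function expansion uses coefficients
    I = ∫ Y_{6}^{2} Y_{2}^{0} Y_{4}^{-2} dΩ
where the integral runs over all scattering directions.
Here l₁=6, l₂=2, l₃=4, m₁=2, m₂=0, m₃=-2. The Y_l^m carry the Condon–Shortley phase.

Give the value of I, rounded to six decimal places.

m-sum 0 ✓  L=12 even ✓  4≤4≤8 ✓
Π(2lᵢ+1) = 13×5×9 = 585
triangle coeff Δ(6,2,4) = 1/6435
Σ_t [2,2]: t=2:+1/2304 = 1/2304
(3j)²=5/143 [(6 2 4; 0 0 0)], sign=+1
Σ_t [2,2]: t=2:+1/5760 = 1/5760
(3j)²=56/2145 [(6 2 4; 2 0 -2)], sign=+1
⇒ 4πI² = 840/1573
I = (+1)√(840/1573/(4π)) = 0.20614383

0.206144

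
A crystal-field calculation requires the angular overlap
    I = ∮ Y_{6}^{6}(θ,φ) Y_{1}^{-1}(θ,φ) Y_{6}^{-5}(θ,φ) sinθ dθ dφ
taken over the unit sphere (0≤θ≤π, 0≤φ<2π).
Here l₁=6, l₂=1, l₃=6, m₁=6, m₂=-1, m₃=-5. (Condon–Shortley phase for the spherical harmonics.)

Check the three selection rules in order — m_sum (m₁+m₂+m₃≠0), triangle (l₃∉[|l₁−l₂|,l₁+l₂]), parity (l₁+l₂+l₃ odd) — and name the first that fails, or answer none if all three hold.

parity

azimuthal sum: 6 − 1 − 5 = 0  ✓
5 ≤ 6 ≤ 7 (triangle on l)  ✓
L = 6 + 1 + 6 = 13 (odd)  ✗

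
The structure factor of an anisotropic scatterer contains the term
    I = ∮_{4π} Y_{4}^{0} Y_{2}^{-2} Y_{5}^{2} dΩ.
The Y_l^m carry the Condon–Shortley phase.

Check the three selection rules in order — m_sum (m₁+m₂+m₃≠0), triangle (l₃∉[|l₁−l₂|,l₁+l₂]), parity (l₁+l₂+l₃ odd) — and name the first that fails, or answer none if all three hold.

Σmᵢ = 0  ✓
l₃∈[|l₁−l₂|,l₁+l₂]=[2,6], have l₃=5  ✓
Σlᵢ = 11 ⇒ odd  ✗

parity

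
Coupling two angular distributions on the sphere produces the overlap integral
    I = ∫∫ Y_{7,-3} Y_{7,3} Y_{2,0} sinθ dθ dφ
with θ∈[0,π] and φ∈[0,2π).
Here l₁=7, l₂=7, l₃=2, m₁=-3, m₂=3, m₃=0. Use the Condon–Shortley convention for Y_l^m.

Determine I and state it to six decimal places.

-0.082772

Rules hold: Σm=0, L=16 even, 0≤2≤14.
N = 15·15·5 = 1125
Δ = 12!·2!·2!/17! = 1/185640
Racah Σ t=5..7: t=5:−1/2419200 t=6:+1/518400 t=7:−1/2419200 = 1/907200
⇒ 3j(7 7 2; 0 0 0)² = 56/3315, sgn +1
Racah Σ t=8..10: t=8:+1/3870720 t=9:−1/2177280 t=10:+1/29030400 = -29/174182400
⇒ 3j(7 7 2; -3 3 0)² = 841/185640, sgn -1
4πI² = N·(3j₀)²·(3jₘ)² = 4205/48841
I = -1·√(0.0860957/4π) = -0.08277245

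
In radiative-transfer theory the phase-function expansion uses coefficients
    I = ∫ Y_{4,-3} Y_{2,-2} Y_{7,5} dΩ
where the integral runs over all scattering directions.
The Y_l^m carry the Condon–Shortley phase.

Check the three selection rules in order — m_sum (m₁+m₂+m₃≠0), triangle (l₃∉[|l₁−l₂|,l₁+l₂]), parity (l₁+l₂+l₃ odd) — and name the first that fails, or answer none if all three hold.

Σmᵢ = 0  ✓
l₃∈[|l₁−l₂|,l₁+l₂]=[2,6], have l₃=7  ✗
Σlᵢ = 13 ⇒ odd

triangle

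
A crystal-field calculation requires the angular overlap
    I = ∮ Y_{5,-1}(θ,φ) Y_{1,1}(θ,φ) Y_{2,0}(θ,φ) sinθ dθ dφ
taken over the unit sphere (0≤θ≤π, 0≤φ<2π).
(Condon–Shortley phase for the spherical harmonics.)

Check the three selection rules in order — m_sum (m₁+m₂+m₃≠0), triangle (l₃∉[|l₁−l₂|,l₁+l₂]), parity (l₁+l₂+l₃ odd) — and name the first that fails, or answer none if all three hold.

triangle

m₁+m₂+m₃ = -1 + 1 + 0 = 0  ✓
triangle: |5−1|=4 ≤ l₃=2 ≤ 5+1=6  ✗
parity: l₁+l₂+l₃ = 8 is even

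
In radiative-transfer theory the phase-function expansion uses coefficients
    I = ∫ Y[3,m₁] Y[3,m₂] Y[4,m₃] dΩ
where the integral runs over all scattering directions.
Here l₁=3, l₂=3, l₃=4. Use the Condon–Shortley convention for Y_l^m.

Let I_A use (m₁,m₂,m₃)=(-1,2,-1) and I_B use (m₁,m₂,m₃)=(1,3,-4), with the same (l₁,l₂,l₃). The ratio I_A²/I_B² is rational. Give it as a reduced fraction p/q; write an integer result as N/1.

Shared (l₁,l₂,l₃)=(3,3,4): N and (l;000)² cancel in I_A²/I_B².
A: Δ = 2!·4!·4!/11! = 1/34650; Racah Σ t=1..2: t=1:−1/144 t=2:+1/48 = 1/72; ⇒ 3j(3 3 4; -1 2 -1)² = 16/693, sgn -1
B: Δ = 2!·4!·4!/11! = 1/34650; Racah Σ t=2..2: t=2:+1/1152 = 1/1152; ⇒ 3j(3 3 4; 1 3 -4)² = 1/33, sgn +1
I_A²/I_B² = (16/693)/(1/33) = 16/21

16/21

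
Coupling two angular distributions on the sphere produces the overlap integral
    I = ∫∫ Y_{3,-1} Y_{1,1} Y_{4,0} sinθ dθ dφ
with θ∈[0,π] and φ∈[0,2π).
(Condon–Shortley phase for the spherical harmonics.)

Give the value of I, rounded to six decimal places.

m-sum 0 ✓  L=8 even ✓  2≤4≤4 ✓
Π(2lᵢ+1) = 7×3×9 = 189
triangle coeff Δ(3,1,4) = 1/252
Σ_t [0,0]: t=0:+1/36 = 1/36
(3j)²=4/63 [(3 1 4; 0 0 0)], sign=+1
Σ_t [0,0]: t=0:+1/96 = 1/96
(3j)²=1/42 [(3 1 4; -1 1 0)], sign=+1
⇒ 4πI² = 2/7
I = (+1)√(2/7/(4π)) = 0.15078601

0.150786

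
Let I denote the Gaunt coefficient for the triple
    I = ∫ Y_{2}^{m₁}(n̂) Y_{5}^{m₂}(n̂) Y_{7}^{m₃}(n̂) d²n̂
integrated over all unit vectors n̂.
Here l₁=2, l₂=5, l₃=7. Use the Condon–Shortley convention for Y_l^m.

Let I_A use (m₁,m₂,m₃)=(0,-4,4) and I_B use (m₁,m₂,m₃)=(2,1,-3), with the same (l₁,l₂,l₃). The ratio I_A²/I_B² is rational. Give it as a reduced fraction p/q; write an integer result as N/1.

l's match ⇒ only the (l;m) 3-j factors differ between A and B.
A: triangle coeff Δ(2,5,7) = 1/15015; Σ_t [0,0]: t=0:+1/1451520 = 1/1451520; (3j)²=1/91 [(2 5 7; 0 -4 4)], sign=-1
B: triangle coeff Δ(2,5,7) = 1/15015; Σ_t [0,0]: t=0:+1/414720 = 1/414720; (3j)²=2/143 [(2 5 7; 2 1 -3)], sign=+1
I_A²/I_B² = (1/91)/(2/143) = 11/14

11/14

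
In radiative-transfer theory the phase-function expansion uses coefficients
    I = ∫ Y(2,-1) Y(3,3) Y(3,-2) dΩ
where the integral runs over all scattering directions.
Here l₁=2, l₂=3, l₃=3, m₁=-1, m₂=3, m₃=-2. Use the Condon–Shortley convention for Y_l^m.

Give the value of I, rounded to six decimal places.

-0.210261

Rules hold: Σm=0, L=8 even, 1≤3≤5.
N = 5·7·7 = 245
Δ = 2!·2!·4!/9! = 1/3780
Racah Σ t=0..2: t=0:+1/24 t=1:−1/4 t=2:+1/24 = -1/6
⇒ 3j(2 3 3; 0 0 0)² = 4/105, sgn +1
Racah Σ t=2..2: t=2:+1/48 = 1/48
⇒ 3j(2 3 3; -1 3 -2)² = 5/84, sgn -1
4πI² = N·(3j₀)²·(3jₘ)² = 5/9
I = -1·√(0.555556/4π) = -0.21026104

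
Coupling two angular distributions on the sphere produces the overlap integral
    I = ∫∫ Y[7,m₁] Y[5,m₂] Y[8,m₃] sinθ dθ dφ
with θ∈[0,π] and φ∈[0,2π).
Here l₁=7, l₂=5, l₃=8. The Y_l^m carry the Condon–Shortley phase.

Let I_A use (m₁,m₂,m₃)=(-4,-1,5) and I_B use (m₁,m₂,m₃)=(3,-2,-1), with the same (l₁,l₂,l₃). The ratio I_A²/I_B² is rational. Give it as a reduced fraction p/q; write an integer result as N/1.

1573/5041

Same 7,5,8: normalisation and zero-m 3j drop out of the ratio.
A: Δ: 4! 10! 6! / 21! → 1/814773960; sum: t=1:−1/783820800 t=2:+1/69672960 t=3:−1/58060800 t=4:+1/522547200 = -1/447897600; 3j²(7 5 8; -4 -1 5) = Δ·Π!·Σ² = 11/11628  (sign +1)
B: Δ: 4! 10! 6! / 21! → 1/814773960; sum: t=0:+1/14929920 t=1:−1/8709120 t=2:+1/38707200 t=3:−1/1567641600 = -71/3135283200; 3j²(7 5 8; 3 -2 -1) = Δ·Π!·Σ² = 5041/1662804  (sign +1)
I_A²/I_B² = (11/11628)/(5041/1662804) = 1573/5041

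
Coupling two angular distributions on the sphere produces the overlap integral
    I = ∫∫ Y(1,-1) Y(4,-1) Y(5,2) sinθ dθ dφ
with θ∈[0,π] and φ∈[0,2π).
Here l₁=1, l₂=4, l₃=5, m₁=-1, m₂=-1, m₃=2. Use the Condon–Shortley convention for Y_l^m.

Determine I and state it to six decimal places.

0.225034

Checks pass: Σm=0; 10 even; l₃=5∈[3,5].
(2·1+1)(2·4+1)(2·5+1) = 297
Δ: 0! 2! 8! / 11! → 1/495
sum: t=0:+1/576 = 1/576
3j²(1 4 5; 0 0 0) = Δ·Π!·Σ² = 5/99  (sign -1)
sum: t=0:+1/1440 = 1/1440
3j²(1 4 5; -1 -1 2) = Δ·Π!·Σ² = 7/165  (sign -1)
combine: 4πI² = 297·5/99·7/165 = 7/11
take √, sign +1: I = 0.22503380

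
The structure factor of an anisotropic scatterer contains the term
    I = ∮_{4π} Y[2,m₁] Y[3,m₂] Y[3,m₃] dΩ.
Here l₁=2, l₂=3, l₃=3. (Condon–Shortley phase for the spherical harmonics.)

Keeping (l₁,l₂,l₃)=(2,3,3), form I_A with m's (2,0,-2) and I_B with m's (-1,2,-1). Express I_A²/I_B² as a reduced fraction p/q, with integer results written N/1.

Same 2,3,3: normalisation and zero-m 3j drop out of the ratio.
A: Δ: 2! 2! 4! / 9! → 1/3780; sum: t=0:+1/24 = 1/24; 3j²(2 3 3; 2 0 -2) = Δ·Π!·Σ² = 1/21  (sign -1)
B: Δ: 2! 2! 4! / 9! → 1/3780; sum: t=1:−1/48 t=2:+1/12 = 1/16; 3j²(2 3 3; -1 2 -1) = Δ·Π!·Σ² = 1/28  (sign +1)
I_A²/I_B² = (1/21)/(1/28) = 4/3

4/3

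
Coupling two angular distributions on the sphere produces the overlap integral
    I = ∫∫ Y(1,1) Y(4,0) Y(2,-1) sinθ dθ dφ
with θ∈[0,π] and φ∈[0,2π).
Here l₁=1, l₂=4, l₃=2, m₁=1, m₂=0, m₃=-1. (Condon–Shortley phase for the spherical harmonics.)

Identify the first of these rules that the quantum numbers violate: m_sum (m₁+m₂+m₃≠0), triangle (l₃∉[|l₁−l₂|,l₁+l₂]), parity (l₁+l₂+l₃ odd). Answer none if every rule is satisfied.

triangle

m₁+m₂+m₃ = 1 + 0 − 1 = 0  ✓
triangle: |1−4|=3 ≤ l₃=2 ≤ 1+4=5  ✗
parity: l₁+l₂+l₃ = 7 is odd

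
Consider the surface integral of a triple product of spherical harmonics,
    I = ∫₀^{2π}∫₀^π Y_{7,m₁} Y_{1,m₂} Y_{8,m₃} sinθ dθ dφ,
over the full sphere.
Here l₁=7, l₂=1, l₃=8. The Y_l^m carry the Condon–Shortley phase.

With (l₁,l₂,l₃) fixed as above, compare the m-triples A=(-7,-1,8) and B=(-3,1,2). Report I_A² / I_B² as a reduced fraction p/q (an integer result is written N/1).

8/1

Same 7,1,8: normalisation and zero-m 3j drop out of the ratio.
A: Δ: 0! 14! 2! / 17! → 1/2040; sum: t=0:+1/174356582400 = 1/174356582400; 3j²(7 1 8; -7 -1 8) = Δ·Π!·Σ² = 1/17  (sign +1)
B: Δ: 0! 14! 2! / 17! → 1/2040; sum: t=0:+1/174182400 = 1/174182400; 3j²(7 1 8; -3 1 2) = Δ·Π!·Σ² = 1/136  (sign +1)
I_A²/I_B² = (1/17)/(1/136) = 8/1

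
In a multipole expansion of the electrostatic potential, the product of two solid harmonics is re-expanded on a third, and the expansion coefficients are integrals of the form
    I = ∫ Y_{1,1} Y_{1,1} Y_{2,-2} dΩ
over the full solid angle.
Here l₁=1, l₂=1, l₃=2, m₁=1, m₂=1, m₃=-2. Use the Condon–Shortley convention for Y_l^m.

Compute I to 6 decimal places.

0.309019

m-sum 0 ✓  L=4 even ✓  0≤2≤2 ✓
Π(2lᵢ+1) = 3×3×5 = 45
triangle coeff Δ(1,1,2) = 1/30
Σ_t [0,0]: t=0:+1/1 = 1/1
(3j)²=2/15 [(1 1 2; 0 0 0)], sign=+1
Σ_t [0,0]: t=0:+1/4 = 1/4
(3j)²=1/5 [(1 1 2; 1 1 -2)], sign=+1
⇒ 4πI² = 6/5
I = (+1)√(6/5/(4π)) = 0.30901936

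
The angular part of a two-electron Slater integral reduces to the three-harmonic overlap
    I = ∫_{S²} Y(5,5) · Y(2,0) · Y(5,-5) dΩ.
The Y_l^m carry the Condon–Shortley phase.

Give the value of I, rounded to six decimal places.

Rules hold: Σm=0, L=12 even, 3≤5≤7.
N = 11·5·11 = 605
Δ = 2!·8!·2!/13! = 1/38610
Racah Σ t=0..2: t=0:+1/2880 t=1:−1/576 t=2:+1/2880 = -1/960
⇒ 3j(5 2 5; 0 0 0)² = 10/429, sgn +1
Racah Σ t=0..0: t=0:+1/161280 = 1/161280
⇒ 3j(5 2 5; 5 0 -5)² = 15/286, sgn +1
4πI² = N·(3j₀)²·(3jₘ)² = 125/169
I = +1·√(0.739645/4π) = 0.24260890

0.242609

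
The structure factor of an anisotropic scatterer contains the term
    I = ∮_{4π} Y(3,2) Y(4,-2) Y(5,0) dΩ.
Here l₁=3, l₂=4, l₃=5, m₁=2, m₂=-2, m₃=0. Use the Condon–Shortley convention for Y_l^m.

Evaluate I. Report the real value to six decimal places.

Checks pass: Σm=0; 12 even; l₃=5∈[1,7].
(2·3+1)(2·4+1)(2·5+1) = 693
Δ: 2! 4! 6! / 13! → 1/180180
sum: t=0:+1/576 t=1:−1/144 t=2:+1/576 = -1/288
3j²(3 4 5; 0 0 0) = Δ·Π!·Σ² = 20/1001  (sign +1)
sum: t=0:+1/576 t=1:−1/2880 = 1/720
3j²(3 4 5; 2 -2 0) = Δ·Π!·Σ² = 80/3003  (sign -1)
combine: 4πI² = 693·20/1001·80/3003 = 4800/13013
take √, sign -1: I = -0.17132746

-0.171327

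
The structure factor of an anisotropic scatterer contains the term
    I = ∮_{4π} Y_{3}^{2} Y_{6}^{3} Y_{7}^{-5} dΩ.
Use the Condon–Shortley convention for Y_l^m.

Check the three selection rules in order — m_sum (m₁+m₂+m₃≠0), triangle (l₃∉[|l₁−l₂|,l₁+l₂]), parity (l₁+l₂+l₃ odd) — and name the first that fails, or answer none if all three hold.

none

azimuthal sum: 2 + 3 − 5 = 0  ✓
3 ≤ 7 ≤ 9 (triangle on l)  ✓
L = 3 + 6 + 7 = 16 (even)  ✓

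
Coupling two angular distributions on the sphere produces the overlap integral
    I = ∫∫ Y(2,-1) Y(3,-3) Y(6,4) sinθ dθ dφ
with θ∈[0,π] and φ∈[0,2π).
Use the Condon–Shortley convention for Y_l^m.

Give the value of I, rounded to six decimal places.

|2−3|≤6≤2+3 violated ⇒ I = 0

0.000000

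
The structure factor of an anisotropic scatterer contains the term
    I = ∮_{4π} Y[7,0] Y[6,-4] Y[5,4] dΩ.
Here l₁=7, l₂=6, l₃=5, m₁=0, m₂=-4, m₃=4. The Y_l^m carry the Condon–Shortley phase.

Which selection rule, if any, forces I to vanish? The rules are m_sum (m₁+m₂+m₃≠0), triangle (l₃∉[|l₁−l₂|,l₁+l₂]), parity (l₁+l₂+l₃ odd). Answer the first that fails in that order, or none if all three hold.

azimuthal sum: 0 − 4 + 4 = 0  ✓
1 ≤ 5 ≤ 13 (triangle on l)  ✓
L = 7 + 6 + 5 = 18 (even)  ✓

none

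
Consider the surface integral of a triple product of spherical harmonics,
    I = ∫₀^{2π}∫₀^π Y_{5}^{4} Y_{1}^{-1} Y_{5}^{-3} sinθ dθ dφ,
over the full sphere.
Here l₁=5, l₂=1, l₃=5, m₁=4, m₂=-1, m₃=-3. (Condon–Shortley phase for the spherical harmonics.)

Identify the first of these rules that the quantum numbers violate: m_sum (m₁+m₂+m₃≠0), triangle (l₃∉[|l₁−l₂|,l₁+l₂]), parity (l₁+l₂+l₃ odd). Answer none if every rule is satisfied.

azimuthal sum: 4 − 1 − 3 = 0  ✓
4 ≤ 5 ≤ 6 (triangle on l)  ✓
L = 5 + 1 + 5 = 11 (odd)  ✗

parity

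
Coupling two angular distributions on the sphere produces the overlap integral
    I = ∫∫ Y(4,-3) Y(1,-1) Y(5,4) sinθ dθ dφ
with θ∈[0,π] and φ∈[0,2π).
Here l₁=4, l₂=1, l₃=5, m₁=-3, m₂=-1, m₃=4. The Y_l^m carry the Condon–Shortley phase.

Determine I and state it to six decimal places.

0.294638

m-sum 0 ✓  L=10 even ✓  3≤5≤5 ✓
Π(2lᵢ+1) = 9×3×11 = 297
triangle coeff Δ(4,1,5) = 1/495
Σ_t [0,0]: t=0:+1/576 = 1/576
(3j)²=5/99 [(4 1 5; 0 0 0)], sign=-1
Σ_t [0,0]: t=0:+1/10080 = 1/10080
(3j)²=4/55 [(4 1 5; -3 -1 4)], sign=-1
⇒ 4πI² = 12/11
I = (+1)√(12/11/(4π)) = 0.29463840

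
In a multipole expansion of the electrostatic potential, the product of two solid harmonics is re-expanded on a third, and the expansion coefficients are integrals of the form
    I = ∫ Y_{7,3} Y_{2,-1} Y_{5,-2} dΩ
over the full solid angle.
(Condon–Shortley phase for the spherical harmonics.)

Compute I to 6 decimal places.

Checks pass: Σm=0; 14 even; l₃=5∈[5,9].
(2·7+1)(2·2+1)(2·5+1) = 825
Δ: 4! 10! 0! / 15! → 1/15015
sum: t=2:+1/57600 = 1/57600
3j²(7 2 5; 0 0 0) = Δ·Π!·Σ² = 21/715  (sign -1)
sum: t=1:−1/181440 = -1/181440
3j²(7 2 5; 3 -1 -2) = Δ·Π!·Σ² = 32/1001  (sign +1)
combine: 4πI² = 825·21/715·32/1001 = 1440/1859
take √, sign -1: I = -0.24827707

-0.248277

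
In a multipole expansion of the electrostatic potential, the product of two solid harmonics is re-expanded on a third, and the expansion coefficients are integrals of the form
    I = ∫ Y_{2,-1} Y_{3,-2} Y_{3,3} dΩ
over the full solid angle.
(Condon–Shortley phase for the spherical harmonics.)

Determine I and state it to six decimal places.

Rules hold: Σm=0, L=8 even, 1≤3≤5.
N = 5·7·7 = 245
Δ = 2!·2!·4!/9! = 1/3780
Racah Σ t=0..2: t=0:+1/24 t=1:−1/4 t=2:+1/24 = -1/6
⇒ 3j(2 3 3; 0 0 0)² = 4/105, sgn +1
Racah Σ t=1..1: t=1:−1/48 = -1/48
⇒ 3j(2 3 3; -1 -2 3)² = 5/84, sgn -1
4πI² = N·(3j₀)²·(3jₘ)² = 5/9
I = -1·√(0.555556/4π) = -0.21026104

-0.210261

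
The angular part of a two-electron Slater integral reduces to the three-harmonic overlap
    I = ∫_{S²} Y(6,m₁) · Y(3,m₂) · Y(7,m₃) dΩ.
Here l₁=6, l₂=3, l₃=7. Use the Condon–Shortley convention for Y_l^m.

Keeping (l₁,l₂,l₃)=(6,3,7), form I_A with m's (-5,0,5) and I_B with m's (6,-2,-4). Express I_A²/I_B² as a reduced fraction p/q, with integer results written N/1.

49/10

Shared (l₁,l₂,l₃)=(6,3,7): N and (l;000)² cancel in I_A²/I_B².
A: Δ = 2!·10!·4!/17! = 1/2042040; Racah Σ t=1..2: t=1:−1/14515200 t=2:+1/4354560 = 1/6220800; ⇒ 3j(6 3 7; -5 0 5)² = 77/4420, sgn +1
B: Δ = 2!·10!·4!/17! = 1/2042040; Racah Σ t=0..0: t=0:+1/43545600 = 1/43545600; ⇒ 3j(6 3 7; 6 -2 -4)² = 11/3094, sgn -1
I_A²/I_B² = (77/4420)/(11/3094) = 49/10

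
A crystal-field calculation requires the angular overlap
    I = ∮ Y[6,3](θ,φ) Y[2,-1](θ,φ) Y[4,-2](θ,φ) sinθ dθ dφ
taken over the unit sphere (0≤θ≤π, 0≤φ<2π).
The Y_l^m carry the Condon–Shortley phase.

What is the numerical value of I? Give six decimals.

-0.252474

m-sum 0 ✓  L=12 even ✓  4≤4≤8 ✓
Π(2lᵢ+1) = 13×5×9 = 585
triangle coeff Δ(6,2,4) = 1/6435
Σ_t [2,2]: t=2:+1/2304 = 1/2304
(3j)²=5/143 [(6 2 4; 0 0 0)], sign=+1
Σ_t [1,1]: t=1:−1/8640 = -1/8640
(3j)²=28/715 [(6 2 4; 3 -1 -2)], sign=-1
⇒ 4πI² = 1260/1573
I = (-1)√(1260/1573/(4π)) = -0.25247360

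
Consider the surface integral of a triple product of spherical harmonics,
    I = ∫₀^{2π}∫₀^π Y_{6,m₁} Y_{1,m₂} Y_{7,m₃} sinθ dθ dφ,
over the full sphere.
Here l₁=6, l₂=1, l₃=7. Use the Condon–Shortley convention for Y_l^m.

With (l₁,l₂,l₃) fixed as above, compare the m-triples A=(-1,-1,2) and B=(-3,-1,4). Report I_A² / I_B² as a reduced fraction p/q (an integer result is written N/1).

Shared (l₁,l₂,l₃)=(6,1,7): N and (l;000)² cancel in I_A²/I_B².
A: Δ = 0!·12!·2!/15! = 1/1365; Racah Σ t=0..0: t=0:+1/1209600 = 1/1209600; ⇒ 3j(6 1 7; -1 -1 2)² = 12/455, sgn -1
B: Δ = 0!·12!·2!/15! = 1/1365; Racah Σ t=0..0: t=0:+1/4354560 = 1/4354560; ⇒ 3j(6 1 7; -3 -1 4)² = 11/273, sgn -1
I_A²/I_B² = (12/455)/(11/273) = 36/55

36/55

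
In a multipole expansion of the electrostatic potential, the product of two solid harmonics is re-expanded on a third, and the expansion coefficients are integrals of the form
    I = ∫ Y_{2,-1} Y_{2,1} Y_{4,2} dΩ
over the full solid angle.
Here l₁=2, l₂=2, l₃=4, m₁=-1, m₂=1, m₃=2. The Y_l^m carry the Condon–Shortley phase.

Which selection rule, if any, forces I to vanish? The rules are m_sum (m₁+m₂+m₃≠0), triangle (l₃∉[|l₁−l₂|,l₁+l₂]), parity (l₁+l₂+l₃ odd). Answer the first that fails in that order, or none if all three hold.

m_sum

m₁+m₂+m₃ = -1 + 1 + 2 = 2  ✗
triangle: |2−2|=0 ≤ l₃=4 ≤ 2+2=4
parity: l₁+l₂+l₃ = 8 is even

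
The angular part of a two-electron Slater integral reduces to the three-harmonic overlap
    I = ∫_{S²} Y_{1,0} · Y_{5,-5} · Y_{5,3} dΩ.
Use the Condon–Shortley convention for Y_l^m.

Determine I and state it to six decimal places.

m-sum = 0 − 5 + 3 = -2 ≠ 0 ⇒ I = 0

0.000000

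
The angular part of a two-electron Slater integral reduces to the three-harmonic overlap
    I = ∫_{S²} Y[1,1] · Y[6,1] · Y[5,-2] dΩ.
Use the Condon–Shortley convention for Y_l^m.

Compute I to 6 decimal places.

Checks pass: Σm=0; 12 even; l₃=5∈[5,7].
(2·1+1)(2·6+1)(2·5+1) = 429
Δ: 2! 0! 10! / 13! → 1/858
sum: t=1:−1/14400 = -1/14400
3j²(1 6 5; 0 0 0) = Δ·Π!·Σ² = 6/143  (sign +1)
sum: t=0:+1/60480 = 1/60480
3j²(1 6 5; 1 1 -2) = Δ·Π!·Σ² = 5/429  (sign -1)
combine: 4πI² = 429·6/143·5/429 = 30/143
take √, sign -1: I = -0.12920749

-0.129207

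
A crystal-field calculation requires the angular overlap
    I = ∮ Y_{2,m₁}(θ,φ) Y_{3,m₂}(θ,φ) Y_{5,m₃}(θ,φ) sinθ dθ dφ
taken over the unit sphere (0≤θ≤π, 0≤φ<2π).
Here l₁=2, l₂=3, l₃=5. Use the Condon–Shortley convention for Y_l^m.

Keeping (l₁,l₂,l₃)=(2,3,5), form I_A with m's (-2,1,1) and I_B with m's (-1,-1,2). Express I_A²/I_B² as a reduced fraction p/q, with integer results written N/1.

1/7

Shared (l₁,l₂,l₃)=(2,3,5): N and (l;000)² cancel in I_A²/I_B².
A: Δ = 0!·4!·6!/11! = 1/2310; Racah Σ t=0..0: t=0:+1/1152 = 1/1152; ⇒ 3j(2 3 5; -2 1 1)² = 1/154, sgn +1
B: Δ = 0!·4!·6!/11! = 1/2310; Racah Σ t=0..0: t=0:+1/288 = 1/288; ⇒ 3j(2 3 5; -1 -1 2)² = 1/22, sgn -1
I_A²/I_B² = (1/154)/(1/22) = 1/7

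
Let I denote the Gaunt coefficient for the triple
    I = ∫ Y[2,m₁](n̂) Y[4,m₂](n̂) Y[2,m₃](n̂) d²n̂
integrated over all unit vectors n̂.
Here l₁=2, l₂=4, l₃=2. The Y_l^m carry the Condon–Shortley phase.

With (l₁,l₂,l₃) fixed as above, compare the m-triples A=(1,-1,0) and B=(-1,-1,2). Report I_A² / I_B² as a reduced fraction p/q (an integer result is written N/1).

l's match ⇒ only the (l;m) 3-j factors differ between A and B.
A: triangle coeff Δ(2,4,2) = 1/630; Σ_t [1,1]: t=1:−1/24 = -1/24; (3j)²=1/21 [(2 4 2; 1 -1 0)], sign=-1
B: triangle coeff Δ(2,4,2) = 1/630; Σ_t [3,3]: t=3:−1/144 = -1/144; (3j)²=1/126 [(2 4 2; -1 -1 2)], sign=-1
I_A²/I_B² = (1/21)/(1/126) = 6/1

6/1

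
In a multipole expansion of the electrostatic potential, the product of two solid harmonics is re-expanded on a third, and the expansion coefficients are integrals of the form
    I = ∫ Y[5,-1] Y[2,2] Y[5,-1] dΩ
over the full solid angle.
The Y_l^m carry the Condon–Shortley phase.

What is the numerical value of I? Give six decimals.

0.198089

m-sum 0 ✓  L=12 even ✓  3≤5≤7 ✓
Π(2lᵢ+1) = 11×5×11 = 605
triangle coeff Δ(5,2,5) = 1/38610
Σ_t [0,2]: t=0:+1/2880 t=1:−1/576 t=2:+1/2880 = -1/960
(3j)²=10/429 [(5 2 5; 0 0 0)], sign=+1
Σ_t [2,2]: t=2:+1/2304 = 1/2304
(3j)²=5/143 [(5 2 5; -1 2 -1)], sign=+1
⇒ 4πI² = 250/507
I = (+1)√(250/507/(4π)) = 0.19808933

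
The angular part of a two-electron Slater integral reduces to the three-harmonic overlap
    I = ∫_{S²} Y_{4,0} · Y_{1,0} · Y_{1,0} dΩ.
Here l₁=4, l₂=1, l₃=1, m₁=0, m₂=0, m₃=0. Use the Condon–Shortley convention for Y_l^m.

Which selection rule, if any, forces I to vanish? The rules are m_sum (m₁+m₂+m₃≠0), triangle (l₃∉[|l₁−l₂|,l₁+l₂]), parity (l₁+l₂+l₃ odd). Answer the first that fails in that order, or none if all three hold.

Σmᵢ = 0  ✓
l₃∈[|l₁−l₂|,l₁+l₂]=[3,5], have l₃=1  ✗
Σlᵢ = 6 ⇒ even

triangle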